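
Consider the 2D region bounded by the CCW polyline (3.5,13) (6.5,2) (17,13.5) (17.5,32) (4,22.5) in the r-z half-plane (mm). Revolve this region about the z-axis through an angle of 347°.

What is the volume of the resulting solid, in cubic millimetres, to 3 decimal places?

Volume = 16774.416 mm³

Profile (r,z), 5 vertices: (3.5,13) (6.5,2) (17,13.5) (17.5,32) (4,22.5)
edge 0: (3.5,13)→(6.5,2)  cross = 3.5·2 − 6.5·13 = -77.5000; (r_i+r_j)·cross = 10·-77.5000 = -775.0000
edge 1: (6.5,2)→(17,13.5)  cross = 6.5·13.5 − 17·2 = 53.7500; (r_i+r_j)·cross = 23.5·53.7500 = 1263.1250
edge 2: (17,13.5)→(17.5,32)  cross = 17·32 − 17.5·13.5 = 307.7500; (r_i+r_j)·cross = 34.5·307.7500 = 10617.3750
edge 3: (17.5,32)→(4,22.5)  cross = 17.5·22.5 − 4·32 = 265.7500; (r_i+r_j)·cross = 21.5·265.7500 = 5713.6250
edge 4: (4,22.5)→(3.5,13)  cross = 4·13 − 3.5·22.5 = -26.7500; (r_i+r_j)·cross = 7.5·-26.7500 = -200.6250
Σcross = 523.0000 → A = |Σcross|/2 = 261.5000 mm²
Σ(r_i+r_j)·cross = 16618.5000 → first moment M = |Σ|/6 = 2769.7500
R_c = M/A = 2769.7500/261.5000 = 10.5918 mm
θ = 347° = 6.056293 rad
V = θ·R_c·A = 6.056293·10.5918·261.5000 = 16774.416 mm³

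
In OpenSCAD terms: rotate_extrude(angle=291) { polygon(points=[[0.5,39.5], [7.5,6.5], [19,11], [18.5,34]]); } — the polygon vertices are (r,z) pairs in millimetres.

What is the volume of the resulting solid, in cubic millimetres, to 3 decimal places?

Volume = 22621.880 mm³

Profile (r,z), 4 vertices: (0.5,39.5) (7.5,6.5) (19,11) (18.5,34)
edge 0: (0.5,39.5)→(7.5,6.5)  cross = 0.5·6.5 − 7.5·39.5 = -293.0000; (r_i+r_j)·cross = 8·-293.0000 = -2344.0000
edge 1: (7.5,6.5)→(19,11)  cross = 7.5·11 − 19·6.5 = -41.0000; (r_i+r_j)·cross = 26.5·-41.0000 = -1086.5000
edge 2: (19,11)→(18.5,34)  cross = 19·34 − 18.5·11 = 442.5000; (r_i+r_j)·cross = 37.5·442.5000 = 16593.7500
edge 3: (18.5,34)→(0.5,39.5)  cross = 18.5·39.5 − 0.5·34 = 713.7500; (r_i+r_j)·cross = 19·713.7500 = 13561.2500
Σcross = 822.2500 → A = |Σcross|/2 = 411.1250 mm²
Σ(r_i+r_j)·cross = 26724.5000 → first moment M = |Σ|/6 = 4454.0833
R_c = M/A = 4454.0833/411.1250 = 10.8339 mm
θ = 291° = 5.078908 rad
V = θ·R_c·A = 5.078908·10.8339·411.1250 = 22621.880 mm³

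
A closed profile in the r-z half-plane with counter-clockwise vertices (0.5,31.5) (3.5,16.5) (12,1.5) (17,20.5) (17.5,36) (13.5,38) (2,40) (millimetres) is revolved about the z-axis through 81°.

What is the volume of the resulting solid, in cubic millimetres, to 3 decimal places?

Profile (r,z), 7 vertices: (0.5,31.5) (3.5,16.5) (12,1.5) (17,20.5) (17.5,36) (13.5,38) (2,40)
edge 0: (0.5,31.5)→(3.5,16.5)  cross = 0.5·16.5 − 3.5·31.5 = -102.0000; (r_i+r_j)·cross = 4·-102.0000 = -408.0000
edge 1: (3.5,16.5)→(12,1.5)  cross = 3.5·1.5 − 12·16.5 = -192.7500; (r_i+r_j)·cross = 15.5·-192.7500 = -2987.6250
edge 2: (12,1.5)→(17,20.5)  cross = 12·20.5 − 17·1.5 = 220.5000; (r_i+r_j)·cross = 29·220.5000 = 6394.5000
edge 3: (17,20.5)→(17.5,36)  cross = 17·36 − 17.5·20.5 = 253.2500; (r_i+r_j)·cross = 34.5·253.2500 = 8737.1250
edge 4: (17.5,36)→(13.5,38)  cross = 17.5·38 − 13.5·36 = 179.0000; (r_i+r_j)·cross = 31·179.0000 = 5549.0000
edge 5: (13.5,38)→(2,40)  cross = 13.5·40 − 2·38 = 464.0000; (r_i+r_j)·cross = 15.5·464.0000 = 7192.0000
edge 6: (2,40)→(0.5,31.5)  cross = 2·31.5 − 0.5·40 = 43.0000; (r_i+r_j)·cross = 2.5·43.0000 = 107.5000
Σcross = 865.0000 → A = |Σcross|/2 = 432.5000 mm²
Σ(r_i+r_j)·cross = 24584.5000 → first moment M = |Σ|/6 = 4097.4167
R_c = M/A = 4097.4167/432.5000 = 9.4738 mm
θ = 81° = 1.413717 rad
V = θ·R_c·A = 1.413717·9.4738·432.5000 = 5792.586 mm³

Volume = 5792.586 mm³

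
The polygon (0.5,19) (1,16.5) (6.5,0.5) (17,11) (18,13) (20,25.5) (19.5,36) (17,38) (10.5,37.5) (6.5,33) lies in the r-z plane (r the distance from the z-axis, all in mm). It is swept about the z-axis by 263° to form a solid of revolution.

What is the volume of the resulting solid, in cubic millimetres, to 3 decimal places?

Volume = 24169.304 mm³

Profile (r,z), 10 vertices: (0.5,19) (1,16.5) (6.5,0.5) (17,11) (18,13) (20,25.5) (19.5,36) (17,38) (10.5,37.5) (6.5,33)
edge 0: (0.5,19)→(1,16.5)  cross = 0.5·16.5 − 1·19 = -10.7500; (r_i+r_j)·cross = 1.5·-10.7500 = -16.1250
edge 1: (1,16.5)→(6.5,0.5)  cross = 1·0.5 − 6.5·16.5 = -106.7500; (r_i+r_j)·cross = 7.5·-106.7500 = -800.6250
edge 2: (6.5,0.5)→(17,11)  cross = 6.5·11 − 17·0.5 = 63.0000; (r_i+r_j)·cross = 23.5·63.0000 = 1480.5000
edge 3: (17,11)→(18,13)  cross = 17·13 − 18·11 = 23.0000; (r_i+r_j)·cross = 35·23.0000 = 805.0000
edge 4: (18,13)→(20,25.5)  cross = 18·25.5 − 20·13 = 199.0000; (r_i+r_j)·cross = 38·199.0000 = 7562.0000
edge 5: (20,25.5)→(19.5,36)  cross = 20·36 − 19.5·25.5 = 222.7500; (r_i+r_j)·cross = 39.5·222.7500 = 8798.6250
edge 6: (19.5,36)→(17,38)  cross = 19.5·38 − 17·36 = 129.0000; (r_i+r_j)·cross = 36.5·129.0000 = 4708.5000
edge 7: (17,38)→(10.5,37.5)  cross = 17·37.5 − 10.5·38 = 238.5000; (r_i+r_j)·cross = 27.5·238.5000 = 6558.7500
edge 8: (10.5,37.5)→(6.5,33)  cross = 10.5·33 − 6.5·37.5 = 102.7500; (r_i+r_j)·cross = 17·102.7500 = 1746.7500
edge 9: (6.5,33)→(0.5,19)  cross = 6.5·19 − 0.5·33 = 107.0000; (r_i+r_j)·cross = 7·107.0000 = 749.0000
Σcross = 967.5000 → A = |Σcross|/2 = 483.7500 mm²
Σ(r_i+r_j)·cross = 31592.3750 → first moment M = |Σ|/6 = 5265.3958
R_c = M/A = 5265.3958/483.7500 = 10.8845 mm
θ = 263° = 4.590216 rad
V = θ·R_c·A = 4.590216·10.8845·483.7500 = 24169.304 mm³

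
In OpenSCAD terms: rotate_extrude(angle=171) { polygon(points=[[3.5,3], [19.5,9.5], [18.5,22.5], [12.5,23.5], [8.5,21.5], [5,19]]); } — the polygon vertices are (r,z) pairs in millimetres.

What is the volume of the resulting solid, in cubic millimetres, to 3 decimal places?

Profile (r,z), 6 vertices: (3.5,3) (19.5,9.5) (18.5,22.5) (12.5,23.5) (8.5,21.5) (5,19)
edge 0: (3.5,3)→(19.5,9.5)  cross = 3.5·9.5 − 19.5·3 = -25.2500; (r_i+r_j)·cross = 23·-25.2500 = -580.7500
edge 1: (19.5,9.5)→(18.5,22.5)  cross = 19.5·22.5 − 18.5·9.5 = 263.0000; (r_i+r_j)·cross = 38·263.0000 = 9994.0000
edge 2: (18.5,22.5)→(12.5,23.5)  cross = 18.5·23.5 − 12.5·22.5 = 153.5000; (r_i+r_j)·cross = 31·153.5000 = 4758.5000
edge 3: (12.5,23.5)→(8.5,21.5)  cross = 12.5·21.5 − 8.5·23.5 = 69.0000; (r_i+r_j)·cross = 21·69.0000 = 1449.0000
edge 4: (8.5,21.5)→(5,19)  cross = 8.5·19 − 5·21.5 = 54.0000; (r_i+r_j)·cross = 13.5·54.0000 = 729.0000
edge 5: (5,19)→(3.5,3)  cross = 5·3 − 3.5·19 = -51.5000; (r_i+r_j)·cross = 8.5·-51.5000 = -437.7500
Σcross = 462.7500 → A = |Σcross|/2 = 231.3750 mm²
Σ(r_i+r_j)·cross = 15912.0000 → first moment M = |Σ|/6 = 2652.0000
R_c = M/A = 2652.0000/231.3750 = 11.4619 mm
θ = 171° = 2.984513 rad
V = θ·R_c·A = 2.984513·11.4619·231.3750 = 7914.929 mm³

Volume = 7914.929 mm³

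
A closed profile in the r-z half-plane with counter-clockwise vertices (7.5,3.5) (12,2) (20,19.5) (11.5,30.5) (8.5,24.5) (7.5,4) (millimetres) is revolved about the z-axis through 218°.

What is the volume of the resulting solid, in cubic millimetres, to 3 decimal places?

Profile (r,z), 6 vertices: (7.5,3.5) (12,2) (20,19.5) (11.5,30.5) (8.5,24.5) (7.5,4)
edge 0: (7.5,3.5)→(12,2)  cross = 7.5·2 − 12·3.5 = -27.0000; (r_i+r_j)·cross = 19.5·-27.0000 = -526.5000
edge 1: (12,2)→(20,19.5)  cross = 12·19.5 − 20·2 = 194.0000; (r_i+r_j)·cross = 32·194.0000 = 6208.0000
edge 2: (20,19.5)→(11.5,30.5)  cross = 20·30.5 − 11.5·19.5 = 385.7500; (r_i+r_j)·cross = 31.5·385.7500 = 12151.1250
edge 3: (11.5,30.5)→(8.5,24.5)  cross = 11.5·24.5 − 8.5·30.5 = 22.5000; (r_i+r_j)·cross = 20·22.5000 = 450.0000
edge 4: (8.5,24.5)→(7.5,4)  cross = 8.5·4 − 7.5·24.5 = -149.7500; (r_i+r_j)·cross = 16·-149.7500 = -2396.0000
edge 5: (7.5,4)→(7.5,3.5)  cross = 7.5·3.5 − 7.5·4 = -3.7500; (r_i+r_j)·cross = 15·-3.7500 = -56.2500
Σcross = 421.7500 → A = |Σcross|/2 = 210.8750 mm²
Σ(r_i+r_j)·cross = 15830.3750 → first moment M = |Σ|/6 = 2638.3958
R_c = M/A = 2638.3958/210.8750 = 12.5117 mm
θ = 218° = 3.804818 rad
V = θ·R_c·A = 3.804818·12.5117·210.8750 = 10038.615 mm³

Volume = 10038.615 mm³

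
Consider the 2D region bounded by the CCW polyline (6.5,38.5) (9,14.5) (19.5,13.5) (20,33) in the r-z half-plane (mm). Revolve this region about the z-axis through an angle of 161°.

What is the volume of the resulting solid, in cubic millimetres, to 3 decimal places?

Volume = 9820.178 mm³

Profile (r,z), 4 vertices: (6.5,38.5) (9,14.5) (19.5,13.5) (20,33)
edge 0: (6.5,38.5)→(9,14.5)  cross = 6.5·14.5 − 9·38.5 = -252.2500; (r_i+r_j)·cross = 15.5·-252.2500 = -3909.8750
edge 1: (9,14.5)→(19.5,13.5)  cross = 9·13.5 − 19.5·14.5 = -161.2500; (r_i+r_j)·cross = 28.5·-161.2500 = -4595.6250
edge 2: (19.5,13.5)→(20,33)  cross = 19.5·33 − 20·13.5 = 373.5000; (r_i+r_j)·cross = 39.5·373.5000 = 14753.2500
edge 3: (20,33)→(6.5,38.5)  cross = 20·38.5 − 6.5·33 = 555.5000; (r_i+r_j)·cross = 26.5·555.5000 = 14720.7500
Σcross = 515.5000 → A = |Σcross|/2 = 257.7500 mm²
Σ(r_i+r_j)·cross = 20968.5000 → first moment M = |Σ|/6 = 3494.7500
R_c = M/A = 3494.7500/257.7500 = 13.5587 mm
θ = 161° = 2.809980 rad
V = θ·R_c·A = 2.809980·13.5587·257.7500 = 9820.178 mm³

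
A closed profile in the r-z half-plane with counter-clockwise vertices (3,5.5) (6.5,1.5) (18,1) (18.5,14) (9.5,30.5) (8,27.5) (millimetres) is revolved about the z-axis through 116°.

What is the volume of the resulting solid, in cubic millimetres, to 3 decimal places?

Volume = 6639.616 mm³

Profile (r,z), 6 vertices: (3,5.5) (6.5,1.5) (18,1) (18.5,14) (9.5,30.5) (8,27.5)
edge 0: (3,5.5)→(6.5,1.5)  cross = 3·1.5 − 6.5·5.5 = -31.2500; (r_i+r_j)·cross = 9.5·-31.2500 = -296.8750
edge 1: (6.5,1.5)→(18,1)  cross = 6.5·1 − 18·1.5 = -20.5000; (r_i+r_j)·cross = 24.5·-20.5000 = -502.2500
edge 2: (18,1)→(18.5,14)  cross = 18·14 − 18.5·1 = 233.5000; (r_i+r_j)·cross = 36.5·233.5000 = 8522.7500
edge 3: (18.5,14)→(9.5,30.5)  cross = 18.5·30.5 − 9.5·14 = 431.2500; (r_i+r_j)·cross = 28·431.2500 = 12075.0000
edge 4: (9.5,30.5)→(8,27.5)  cross = 9.5·27.5 − 8·30.5 = 17.2500; (r_i+r_j)·cross = 17.5·17.2500 = 301.8750
edge 5: (8,27.5)→(3,5.5)  cross = 8·5.5 − 3·27.5 = -38.5000; (r_i+r_j)·cross = 11·-38.5000 = -423.5000
Σcross = 591.7500 → A = |Σcross|/2 = 295.8750 mm²
Σ(r_i+r_j)·cross = 19677.0000 → first moment M = |Σ|/6 = 3279.5000
R_c = M/A = 3279.5000/295.8750 = 11.0841 mm
θ = 116° = 2.024582 rad
V = θ·R_c·A = 2.024582·11.0841·295.8750 = 6639.616 mm³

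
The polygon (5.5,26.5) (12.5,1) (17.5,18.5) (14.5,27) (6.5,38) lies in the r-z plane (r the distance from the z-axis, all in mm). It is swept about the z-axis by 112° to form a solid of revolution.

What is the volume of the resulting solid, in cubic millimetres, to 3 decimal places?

Volume = 4733.635 mm³

Profile (r,z), 5 vertices: (5.5,26.5) (12.5,1) (17.5,18.5) (14.5,27) (6.5,38)
edge 0: (5.5,26.5)→(12.5,1)  cross = 5.5·1 − 12.5·26.5 = -325.7500; (r_i+r_j)·cross = 18·-325.7500 = -5863.5000
edge 1: (12.5,1)→(17.5,18.5)  cross = 12.5·18.5 − 17.5·1 = 213.7500; (r_i+r_j)·cross = 30·213.7500 = 6412.5000
edge 2: (17.5,18.5)→(14.5,27)  cross = 17.5·27 − 14.5·18.5 = 204.2500; (r_i+r_j)·cross = 32·204.2500 = 6536.0000
edge 3: (14.5,27)→(6.5,38)  cross = 14.5·38 − 6.5·27 = 375.5000; (r_i+r_j)·cross = 21·375.5000 = 7885.5000
edge 4: (6.5,38)→(5.5,26.5)  cross = 6.5·26.5 − 5.5·38 = -36.7500; (r_i+r_j)·cross = 12·-36.7500 = -441.0000
Σcross = 431.0000 → A = |Σcross|/2 = 215.5000 mm²
Σ(r_i+r_j)·cross = 14529.5000 → first moment M = |Σ|/6 = 2421.5833
R_c = M/A = 2421.5833/215.5000 = 11.2370 mm
θ = 112° = 1.954769 rad
V = θ·R_c·A = 1.954769·11.2370·215.5000 = 4733.635 mm³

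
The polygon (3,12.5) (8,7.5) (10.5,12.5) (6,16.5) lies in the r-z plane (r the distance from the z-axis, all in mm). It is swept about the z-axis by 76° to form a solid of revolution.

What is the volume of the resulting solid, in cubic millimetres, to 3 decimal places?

Profile (r,z), 4 vertices: (3,12.5) (8,7.5) (10.5,12.5) (6,16.5)
edge 0: (3,12.5)→(8,7.5)  cross = 3·7.5 − 8·12.5 = -77.5000; (r_i+r_j)·cross = 11·-77.5000 = -852.5000
edge 1: (8,7.5)→(10.5,12.5)  cross = 8·12.5 − 10.5·7.5 = 21.2500; (r_i+r_j)·cross = 18.5·21.2500 = 393.1250
edge 2: (10.5,12.5)→(6,16.5)  cross = 10.5·16.5 − 6·12.5 = 98.2500; (r_i+r_j)·cross = 16.5·98.2500 = 1621.1250
edge 3: (6,16.5)→(3,12.5)  cross = 6·12.5 − 3·16.5 = 25.5000; (r_i+r_j)·cross = 9·25.5000 = 229.5000
Σcross = 67.5000 → A = |Σcross|/2 = 33.7500 mm²
Σ(r_i+r_j)·cross = 1391.2500 → first moment M = |Σ|/6 = 231.8750
R_c = M/A = 231.8750/33.7500 = 6.8704 mm
θ = 76° = 1.326450 rad
V = θ·R_c·A = 1.326450·6.8704·33.7500 = 307.571 mm³

Volume = 307.571 mm³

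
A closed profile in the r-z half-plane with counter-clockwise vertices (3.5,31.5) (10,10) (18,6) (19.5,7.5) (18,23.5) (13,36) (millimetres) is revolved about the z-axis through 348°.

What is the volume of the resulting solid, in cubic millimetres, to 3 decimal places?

Profile (r,z), 6 vertices: (3.5,31.5) (10,10) (18,6) (19.5,7.5) (18,23.5) (13,36)
edge 0: (3.5,31.5)→(10,10)  cross = 3.5·10 − 10·31.5 = -280.0000; (r_i+r_j)·cross = 13.5·-280.0000 = -3780.0000
edge 1: (10,10)→(18,6)  cross = 10·6 − 18·10 = -120.0000; (r_i+r_j)·cross = 28·-120.0000 = -3360.0000
edge 2: (18,6)→(19.5,7.5)  cross = 18·7.5 − 19.5·6 = 18.0000; (r_i+r_j)·cross = 37.5·18.0000 = 675.0000
edge 3: (19.5,7.5)→(18,23.5)  cross = 19.5·23.5 − 18·7.5 = 323.2500; (r_i+r_j)·cross = 37.5·323.2500 = 12121.8750
edge 4: (18,23.5)→(13,36)  cross = 18·36 − 13·23.5 = 342.5000; (r_i+r_j)·cross = 31·342.5000 = 10617.5000
edge 5: (13,36)→(3.5,31.5)  cross = 13·31.5 − 3.5·36 = 283.5000; (r_i+r_j)·cross = 16.5·283.5000 = 4677.7500
Σcross = 567.2500 → A = |Σcross|/2 = 283.6250 mm²
Σ(r_i+r_j)·cross = 20952.1250 → first moment M = |Σ|/6 = 3492.0208
R_c = M/A = 3492.0208/283.6250 = 12.3121 mm
θ = 348° = 6.073746 rad
V = θ·R_c·A = 6.073746·12.3121·283.6250 = 21209.647 mm³

Volume = 21209.647 mm³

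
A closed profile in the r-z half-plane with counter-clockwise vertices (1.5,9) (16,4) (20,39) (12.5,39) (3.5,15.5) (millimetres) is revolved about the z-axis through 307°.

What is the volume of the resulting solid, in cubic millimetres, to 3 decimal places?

Profile (r,z), 5 vertices: (1.5,9) (16,4) (20,39) (12.5,39) (3.5,15.5)
edge 0: (1.5,9)→(16,4)  cross = 1.5·4 − 16·9 = -138.0000; (r_i+r_j)·cross = 17.5·-138.0000 = -2415.0000
edge 1: (16,4)→(20,39)  cross = 16·39 − 20·4 = 544.0000; (r_i+r_j)·cross = 36·544.0000 = 19584.0000
edge 2: (20,39)→(12.5,39)  cross = 20·39 − 12.5·39 = 292.5000; (r_i+r_j)·cross = 32.5·292.5000 = 9506.2500
edge 3: (12.5,39)→(3.5,15.5)  cross = 12.5·15.5 − 3.5·39 = 57.2500; (r_i+r_j)·cross = 16·57.2500 = 916.0000
edge 4: (3.5,15.5)→(1.5,9)  cross = 3.5·9 − 1.5·15.5 = 8.2500; (r_i+r_j)·cross = 5·8.2500 = 41.2500
Σcross = 764.0000 → A = |Σcross|/2 = 382.0000 mm²
Σ(r_i+r_j)·cross = 27632.5000 → first moment M = |Σ|/6 = 4605.4167
R_c = M/A = 4605.4167/382.0000 = 12.0561 mm
θ = 307° = 5.358161 rad
V = θ·R_c·A = 5.358161·12.0561·382.0000 = 24676.563 mm³

Volume = 24676.563 mm³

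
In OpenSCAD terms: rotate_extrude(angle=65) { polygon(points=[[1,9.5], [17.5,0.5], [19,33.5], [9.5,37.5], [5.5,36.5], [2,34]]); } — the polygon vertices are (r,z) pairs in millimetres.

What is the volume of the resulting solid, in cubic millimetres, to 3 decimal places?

Volume = 6076.686 mm³

Profile (r,z), 6 vertices: (1,9.5) (17.5,0.5) (19,33.5) (9.5,37.5) (5.5,36.5) (2,34)
edge 0: (1,9.5)→(17.5,0.5)  cross = 1·0.5 − 17.5·9.5 = -165.7500; (r_i+r_j)·cross = 18.5·-165.7500 = -3066.3750
edge 1: (17.5,0.5)→(19,33.5)  cross = 17.5·33.5 − 19·0.5 = 576.7500; (r_i+r_j)·cross = 36.5·576.7500 = 21051.3750
edge 2: (19,33.5)→(9.5,37.5)  cross = 19·37.5 − 9.5·33.5 = 394.2500; (r_i+r_j)·cross = 28.5·394.2500 = 11236.1250
edge 3: (9.5,37.5)→(5.5,36.5)  cross = 9.5·36.5 − 5.5·37.5 = 140.5000; (r_i+r_j)·cross = 15·140.5000 = 2107.5000
edge 4: (5.5,36.5)→(2,34)  cross = 5.5·34 − 2·36.5 = 114.0000; (r_i+r_j)·cross = 7.5·114.0000 = 855.0000
edge 5: (2,34)→(1,9.5)  cross = 2·9.5 − 1·34 = -15.0000; (r_i+r_j)·cross = 3·-15.0000 = -45.0000
Σcross = 1044.7500 → A = |Σcross|/2 = 522.3750 mm²
Σ(r_i+r_j)·cross = 32138.6250 → first moment M = |Σ|/6 = 5356.4375
R_c = M/A = 5356.4375/522.3750 = 10.2540 mm
θ = 65° = 1.134464 rad
V = θ·R_c·A = 1.134464·10.2540·522.3750 = 6076.686 mm³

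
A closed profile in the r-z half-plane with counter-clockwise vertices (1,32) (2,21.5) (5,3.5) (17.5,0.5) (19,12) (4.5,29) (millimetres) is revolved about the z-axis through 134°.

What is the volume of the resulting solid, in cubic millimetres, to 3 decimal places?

Volume = 6812.509 mm³

Profile (r,z), 6 vertices: (1,32) (2,21.5) (5,3.5) (17.5,0.5) (19,12) (4.5,29)
edge 0: (1,32)→(2,21.5)  cross = 1·21.5 − 2·32 = -42.5000; (r_i+r_j)·cross = 3·-42.5000 = -127.5000
edge 1: (2,21.5)→(5,3.5)  cross = 2·3.5 − 5·21.5 = -100.5000; (r_i+r_j)·cross = 7·-100.5000 = -703.5000
edge 2: (5,3.5)→(17.5,0.5)  cross = 5·0.5 − 17.5·3.5 = -58.7500; (r_i+r_j)·cross = 22.5·-58.7500 = -1321.8750
edge 3: (17.5,0.5)→(19,12)  cross = 17.5·12 − 19·0.5 = 200.5000; (r_i+r_j)·cross = 36.5·200.5000 = 7318.2500
edge 4: (19,12)→(4.5,29)  cross = 19·29 − 4.5·12 = 497.0000; (r_i+r_j)·cross = 23.5·497.0000 = 11679.5000
edge 5: (4.5,29)→(1,32)  cross = 4.5·32 − 1·29 = 115.0000; (r_i+r_j)·cross = 5.5·115.0000 = 632.5000
Σcross = 610.7500 → A = |Σcross|/2 = 305.3750 mm²
Σ(r_i+r_j)·cross = 17477.3750 → first moment M = |Σ|/6 = 2912.8958
R_c = M/A = 2912.8958/305.3750 = 9.5388 mm
θ = 134° = 2.338741 rad
V = θ·R_c·A = 2.338741·9.5388·305.3750 = 6812.509 mm³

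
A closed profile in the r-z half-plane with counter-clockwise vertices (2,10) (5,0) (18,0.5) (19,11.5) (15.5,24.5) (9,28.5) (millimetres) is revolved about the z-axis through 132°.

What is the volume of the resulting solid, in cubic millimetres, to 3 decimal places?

Volume = 8719.534 mm³

Profile (r,z), 6 vertices: (2,10) (5,0) (18,0.5) (19,11.5) (15.5,24.5) (9,28.5)
edge 0: (2,10)→(5,0)  cross = 2·0 − 5·10 = -50.0000; (r_i+r_j)·cross = 7·-50.0000 = -350.0000
edge 1: (5,0)→(18,0.5)  cross = 5·0.5 − 18·0 = 2.5000; (r_i+r_j)·cross = 23·2.5000 = 57.5000
edge 2: (18,0.5)→(19,11.5)  cross = 18·11.5 − 19·0.5 = 197.5000; (r_i+r_j)·cross = 37·197.5000 = 7307.5000
edge 3: (19,11.5)→(15.5,24.5)  cross = 19·24.5 − 15.5·11.5 = 287.2500; (r_i+r_j)·cross = 34.5·287.2500 = 9910.1250
edge 4: (15.5,24.5)→(9,28.5)  cross = 15.5·28.5 − 9·24.5 = 221.2500; (r_i+r_j)·cross = 24.5·221.2500 = 5420.6250
edge 5: (9,28.5)→(2,10)  cross = 9·10 − 2·28.5 = 33.0000; (r_i+r_j)·cross = 11·33.0000 = 363.0000
Σcross = 691.5000 → A = |Σcross|/2 = 345.7500 mm²
Σ(r_i+r_j)·cross = 22708.7500 → first moment M = |Σ|/6 = 3784.7917
R_c = M/A = 3784.7917/345.7500 = 10.9466 mm
θ = 132° = 2.303835 rad
V = θ·R_c·A = 2.303835·10.9466·345.7500 = 8719.534 mm³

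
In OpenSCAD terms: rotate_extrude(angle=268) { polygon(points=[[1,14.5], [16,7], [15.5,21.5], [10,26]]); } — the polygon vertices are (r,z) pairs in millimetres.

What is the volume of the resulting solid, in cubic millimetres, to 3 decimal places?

Volume = 7559.006 mm³

Profile (r,z), 4 vertices: (1,14.5) (16,7) (15.5,21.5) (10,26)
edge 0: (1,14.5)→(16,7)  cross = 1·7 − 16·14.5 = -225.0000; (r_i+r_j)·cross = 17·-225.0000 = -3825.0000
edge 1: (16,7)→(15.5,21.5)  cross = 16·21.5 − 15.5·7 = 235.5000; (r_i+r_j)·cross = 31.5·235.5000 = 7418.2500
edge 2: (15.5,21.5)→(10,26)  cross = 15.5·26 − 10·21.5 = 188.0000; (r_i+r_j)·cross = 25.5·188.0000 = 4794.0000
edge 3: (10,26)→(1,14.5)  cross = 10·14.5 − 1·26 = 119.0000; (r_i+r_j)·cross = 11·119.0000 = 1309.0000
Σcross = 317.5000 → A = |Σcross|/2 = 158.7500 mm²
Σ(r_i+r_j)·cross = 9696.2500 → first moment M = |Σ|/6 = 1616.0417
R_c = M/A = 1616.0417/158.7500 = 10.1798 mm
θ = 268° = 4.677482 rad
V = θ·R_c·A = 4.677482·10.1798·158.7500 = 7559.006 mm³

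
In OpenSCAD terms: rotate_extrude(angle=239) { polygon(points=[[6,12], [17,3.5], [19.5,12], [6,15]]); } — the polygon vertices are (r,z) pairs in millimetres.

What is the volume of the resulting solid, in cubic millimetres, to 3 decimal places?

Profile (r,z), 4 vertices: (6,12) (17,3.5) (19.5,12) (6,15)
edge 0: (6,12)→(17,3.5)  cross = 6·3.5 − 17·12 = -183.0000; (r_i+r_j)·cross = 23·-183.0000 = -4209.0000
edge 1: (17,3.5)→(19.5,12)  cross = 17·12 − 19.5·3.5 = 135.7500; (r_i+r_j)·cross = 36.5·135.7500 = 4954.8750
edge 2: (19.5,12)→(6,15)  cross = 19.5·15 − 6·12 = 220.5000; (r_i+r_j)·cross = 25.5·220.5000 = 5622.7500
edge 3: (6,15)→(6,12)  cross = 6·12 − 6·15 = -18.0000; (r_i+r_j)·cross = 12·-18.0000 = -216.0000
Σcross = 155.2500 → A = |Σcross|/2 = 77.6250 mm²
Σ(r_i+r_j)·cross = 6152.6250 → first moment M = |Σ|/6 = 1025.4375
R_c = M/A = 1025.4375/77.6250 = 13.2101 mm
θ = 239° = 4.171337 rad
V = θ·R_c·A = 4.171337·13.2101·77.6250 = 4277.445 mm³

Volume = 4277.445 mm³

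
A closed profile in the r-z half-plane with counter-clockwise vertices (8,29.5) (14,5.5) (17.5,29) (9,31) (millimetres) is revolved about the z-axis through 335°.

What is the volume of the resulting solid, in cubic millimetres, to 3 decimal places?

Volume = 9156.537 mm³

Profile (r,z), 4 vertices: (8,29.5) (14,5.5) (17.5,29) (9,31)
edge 0: (8,29.5)→(14,5.5)  cross = 8·5.5 − 14·29.5 = -369.0000; (r_i+r_j)·cross = 22·-369.0000 = -8118.0000
edge 1: (14,5.5)→(17.5,29)  cross = 14·29 − 17.5·5.5 = 309.7500; (r_i+r_j)·cross = 31.5·309.7500 = 9757.1250
edge 2: (17.5,29)→(9,31)  cross = 17.5·31 − 9·29 = 281.5000; (r_i+r_j)·cross = 26.5·281.5000 = 7459.7500
edge 3: (9,31)→(8,29.5)  cross = 9·29.5 − 8·31 = 17.5000; (r_i+r_j)·cross = 17·17.5000 = 297.5000
Σcross = 239.7500 → A = |Σcross|/2 = 119.8750 mm²
Σ(r_i+r_j)·cross = 9396.3750 → first moment M = |Σ|/6 = 1566.0625
R_c = M/A = 1566.0625/119.8750 = 13.0641 mm
θ = 335° = 5.846853 rad
V = θ·R_c·A = 5.846853·13.0641·119.8750 = 9156.537 mm³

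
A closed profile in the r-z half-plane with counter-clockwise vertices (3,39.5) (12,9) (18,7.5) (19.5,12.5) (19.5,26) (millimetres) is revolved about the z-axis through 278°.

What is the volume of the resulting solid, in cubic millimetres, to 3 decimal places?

Profile (r,z), 5 vertices: (3,39.5) (12,9) (18,7.5) (19.5,12.5) (19.5,26)
edge 0: (3,39.5)→(12,9)  cross = 3·9 − 12·39.5 = -447.0000; (r_i+r_j)·cross = 15·-447.0000 = -6705.0000
edge 1: (12,9)→(18,7.5)  cross = 12·7.5 − 18·9 = -72.0000; (r_i+r_j)·cross = 30·-72.0000 = -2160.0000
edge 2: (18,7.5)→(19.5,12.5)  cross = 18·12.5 − 19.5·7.5 = 78.7500; (r_i+r_j)·cross = 37.5·78.7500 = 2953.1250
edge 3: (19.5,12.5)→(19.5,26)  cross = 19.5·26 − 19.5·12.5 = 263.2500; (r_i+r_j)·cross = 39·263.2500 = 10266.7500
edge 4: (19.5,26)→(3,39.5)  cross = 19.5·39.5 − 3·26 = 692.2500; (r_i+r_j)·cross = 22.5·692.2500 = 15575.6250
Σcross = 515.2500 → A = |Σcross|/2 = 257.6250 mm²
Σ(r_i+r_j)·cross = 19930.5000 → first moment M = |Σ|/6 = 3321.7500
R_c = M/A = 3321.7500/257.6250 = 12.8937 mm
θ = 278° = 4.852015 rad
V = θ·R_c·A = 4.852015·12.8937·257.6250 = 16117.182 mm³

Volume = 16117.182 mm³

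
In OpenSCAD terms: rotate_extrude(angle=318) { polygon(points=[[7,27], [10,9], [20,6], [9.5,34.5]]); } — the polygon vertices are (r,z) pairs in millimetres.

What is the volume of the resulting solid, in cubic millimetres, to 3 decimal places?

Volume = 10917.139 mm³

Profile (r,z), 4 vertices: (7,27) (10,9) (20,6) (9.5,34.5)
edge 0: (7,27)→(10,9)  cross = 7·9 − 10·27 = -207.0000; (r_i+r_j)·cross = 17·-207.0000 = -3519.0000
edge 1: (10,9)→(20,6)  cross = 10·6 − 20·9 = -120.0000; (r_i+r_j)·cross = 30·-120.0000 = -3600.0000
edge 2: (20,6)→(9.5,34.5)  cross = 20·34.5 − 9.5·6 = 633.0000; (r_i+r_j)·cross = 29.5·633.0000 = 18673.5000
edge 3: (9.5,34.5)→(7,27)  cross = 9.5·27 − 7·34.5 = 15.0000; (r_i+r_j)·cross = 16.5·15.0000 = 247.5000
Σcross = 321.0000 → A = |Σcross|/2 = 160.5000 mm²
Σ(r_i+r_j)·cross = 11802.0000 → first moment M = |Σ|/6 = 1967.0000
R_c = M/A = 1967.0000/160.5000 = 12.2555 mm
θ = 318° = 5.550147 rad
V = θ·R_c·A = 5.550147·12.2555·160.5000 = 10917.139 mm³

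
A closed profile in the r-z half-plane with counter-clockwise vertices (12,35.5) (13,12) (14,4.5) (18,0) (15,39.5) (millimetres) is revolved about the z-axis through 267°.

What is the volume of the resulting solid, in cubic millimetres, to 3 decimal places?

Volume = 8975.604 mm³

Profile (r,z), 5 vertices: (12,35.5) (13,12) (14,4.5) (18,0) (15,39.5)
edge 0: (12,35.5)→(13,12)  cross = 12·12 − 13·35.5 = -317.5000; (r_i+r_j)·cross = 25·-317.5000 = -7937.5000
edge 1: (13,12)→(14,4.5)  cross = 13·4.5 − 14·12 = -109.5000; (r_i+r_j)·cross = 27·-109.5000 = -2956.5000
edge 2: (14,4.5)→(18,0)  cross = 14·0 − 18·4.5 = -81.0000; (r_i+r_j)·cross = 32·-81.0000 = -2592.0000
edge 3: (18,0)→(15,39.5)  cross = 18·39.5 − 15·0 = 711.0000; (r_i+r_j)·cross = 33·711.0000 = 23463.0000
edge 4: (15,39.5)→(12,35.5)  cross = 15·35.5 − 12·39.5 = 58.5000; (r_i+r_j)·cross = 27·58.5000 = 1579.5000
Σcross = 261.5000 → A = |Σcross|/2 = 130.7500 mm²
Σ(r_i+r_j)·cross = 11556.5000 → first moment M = |Σ|/6 = 1926.0833
R_c = M/A = 1926.0833/130.7500 = 14.7310 mm
θ = 267° = 4.660029 rad
V = θ·R_c·A = 4.660029·14.7310·130.7500 = 8975.604 mm³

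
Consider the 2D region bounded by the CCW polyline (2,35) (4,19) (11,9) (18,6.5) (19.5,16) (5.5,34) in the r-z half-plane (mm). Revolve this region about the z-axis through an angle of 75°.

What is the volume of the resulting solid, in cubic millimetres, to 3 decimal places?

Profile (r,z), 6 vertices: (2,35) (4,19) (11,9) (18,6.5) (19.5,16) (5.5,34)
edge 0: (2,35)→(4,19)  cross = 2·19 − 4·35 = -102.0000; (r_i+r_j)·cross = 6·-102.0000 = -612.0000
edge 1: (4,19)→(11,9)  cross = 4·9 − 11·19 = -173.0000; (r_i+r_j)·cross = 15·-173.0000 = -2595.0000
edge 2: (11,9)→(18,6.5)  cross = 11·6.5 − 18·9 = -90.5000; (r_i+r_j)·cross = 29·-90.5000 = -2624.5000
edge 3: (18,6.5)→(19.5,16)  cross = 18·16 − 19.5·6.5 = 161.2500; (r_i+r_j)·cross = 37.5·161.2500 = 6046.8750
edge 4: (19.5,16)→(5.5,34)  cross = 19.5·34 − 5.5·16 = 575.0000; (r_i+r_j)·cross = 25·575.0000 = 14375.0000
edge 5: (5.5,34)→(2,35)  cross = 5.5·35 − 2·34 = 124.5000; (r_i+r_j)·cross = 7.5·124.5000 = 933.7500
Σcross = 495.2500 → A = |Σcross|/2 = 247.6250 mm²
Σ(r_i+r_j)·cross = 15524.1250 → first moment M = |Σ|/6 = 2587.3542
R_c = M/A = 2587.3542/247.6250 = 10.4487 mm
θ = 75° = 1.308997 rad
V = θ·R_c·A = 1.308997·10.4487·247.6250 = 3386.839 mm³

Volume = 3386.839 mm³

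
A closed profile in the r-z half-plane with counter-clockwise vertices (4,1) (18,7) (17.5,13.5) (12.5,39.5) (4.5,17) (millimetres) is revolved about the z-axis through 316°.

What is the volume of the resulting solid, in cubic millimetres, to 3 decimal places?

Volume = 18589.807 mm³

Profile (r,z), 5 vertices: (4,1) (18,7) (17.5,13.5) (12.5,39.5) (4.5,17)
edge 0: (4,1)→(18,7)  cross = 4·7 − 18·1 = 10.0000; (r_i+r_j)·cross = 22·10.0000 = 220.0000
edge 1: (18,7)→(17.5,13.5)  cross = 18·13.5 − 17.5·7 = 120.5000; (r_i+r_j)·cross = 35.5·120.5000 = 4277.7500
edge 2: (17.5,13.5)→(12.5,39.5)  cross = 17.5·39.5 − 12.5·13.5 = 522.5000; (r_i+r_j)·cross = 30·522.5000 = 15675.0000
edge 3: (12.5,39.5)→(4.5,17)  cross = 12.5·17 − 4.5·39.5 = 34.7500; (r_i+r_j)·cross = 17·34.7500 = 590.7500
edge 4: (4.5,17)→(4,1)  cross = 4.5·1 − 4·17 = -63.5000; (r_i+r_j)·cross = 8.5·-63.5000 = -539.7500
Σcross = 624.2500 → A = |Σcross|/2 = 312.1250 mm²
Σ(r_i+r_j)·cross = 20223.7500 → first moment M = |Σ|/6 = 3370.6250
R_c = M/A = 3370.6250/312.1250 = 10.7990 mm
θ = 316° = 5.515240 rad
V = θ·R_c·A = 5.515240·10.7990·312.1250 = 18589.807 mm³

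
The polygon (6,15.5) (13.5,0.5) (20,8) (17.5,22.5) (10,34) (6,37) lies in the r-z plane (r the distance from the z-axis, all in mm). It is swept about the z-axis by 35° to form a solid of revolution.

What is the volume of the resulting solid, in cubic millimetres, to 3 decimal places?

Profile (r,z), 6 vertices: (6,15.5) (13.5,0.5) (20,8) (17.5,22.5) (10,34) (6,37)
edge 0: (6,15.5)→(13.5,0.5)  cross = 6·0.5 − 13.5·15.5 = -206.2500; (r_i+r_j)·cross = 19.5·-206.2500 = -4021.8750
edge 1: (13.5,0.5)→(20,8)  cross = 13.5·8 − 20·0.5 = 98.0000; (r_i+r_j)·cross = 33.5·98.0000 = 3283.0000
edge 2: (20,8)→(17.5,22.5)  cross = 20·22.5 − 17.5·8 = 310.0000; (r_i+r_j)·cross = 37.5·310.0000 = 11625.0000
edge 3: (17.5,22.5)→(10,34)  cross = 17.5·34 − 10·22.5 = 370.0000; (r_i+r_j)·cross = 27.5·370.0000 = 10175.0000
edge 4: (10,34)→(6,37)  cross = 10·37 − 6·34 = 166.0000; (r_i+r_j)·cross = 16·166.0000 = 2656.0000
edge 5: (6,37)→(6,15.5)  cross = 6·15.5 − 6·37 = -129.0000; (r_i+r_j)·cross = 12·-129.0000 = -1548.0000
Σcross = 608.7500 → A = |Σcross|/2 = 304.3750 mm²
Σ(r_i+r_j)·cross = 22169.1250 → first moment M = |Σ|/6 = 3694.8542
R_c = M/A = 3694.8542/304.3750 = 12.1392 mm
θ = 35° = 0.610865 rad
V = θ·R_c·A = 0.610865·12.1392·304.3750 = 2257.058 mm³

Volume = 2257.058 mm³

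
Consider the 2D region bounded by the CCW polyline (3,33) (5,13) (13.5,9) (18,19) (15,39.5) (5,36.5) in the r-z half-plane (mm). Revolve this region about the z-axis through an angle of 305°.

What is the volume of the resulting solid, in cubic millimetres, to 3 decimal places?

Volume = 18681.517 mm³

Profile (r,z), 6 vertices: (3,33) (5,13) (13.5,9) (18,19) (15,39.5) (5,36.5)
edge 0: (3,33)→(5,13)  cross = 3·13 − 5·33 = -126.0000; (r_i+r_j)·cross = 8·-126.0000 = -1008.0000
edge 1: (5,13)→(13.5,9)  cross = 5·9 − 13.5·13 = -130.5000; (r_i+r_j)·cross = 18.5·-130.5000 = -2414.2500
edge 2: (13.5,9)→(18,19)  cross = 13.5·19 − 18·9 = 94.5000; (r_i+r_j)·cross = 31.5·94.5000 = 2976.7500
edge 3: (18,19)→(15,39.5)  cross = 18·39.5 − 15·19 = 426.0000; (r_i+r_j)·cross = 33·426.0000 = 14058.0000
edge 4: (15,39.5)→(5,36.5)  cross = 15·36.5 − 5·39.5 = 350.0000; (r_i+r_j)·cross = 20·350.0000 = 7000.0000
edge 5: (5,36.5)→(3,33)  cross = 5·33 − 3·36.5 = 55.5000; (r_i+r_j)·cross = 8·55.5000 = 444.0000
Σcross = 669.5000 → A = |Σcross|/2 = 334.7500 mm²
Σ(r_i+r_j)·cross = 21056.5000 → first moment M = |Σ|/6 = 3509.4167
R_c = M/A = 3509.4167/334.7500 = 10.4837 mm
θ = 305° = 5.323254 rad
V = θ·R_c·A = 5.323254·10.4837·334.7500 = 18681.517 mm³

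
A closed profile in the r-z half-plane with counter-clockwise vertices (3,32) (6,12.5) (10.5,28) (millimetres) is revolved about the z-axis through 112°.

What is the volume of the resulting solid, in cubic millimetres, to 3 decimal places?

Profile (r,z), 3 vertices: (3,32) (6,12.5) (10.5,28)
edge 0: (3,32)→(6,12.5)  cross = 3·12.5 − 6·32 = -154.5000; (r_i+r_j)·cross = 9·-154.5000 = -1390.5000
edge 1: (6,12.5)→(10.5,28)  cross = 6·28 − 10.5·12.5 = 36.7500; (r_i+r_j)·cross = 16.5·36.7500 = 606.3750
edge 2: (10.5,28)→(3,32)  cross = 10.5·32 − 3·28 = 252.0000; (r_i+r_j)·cross = 13.5·252.0000 = 3402.0000
Σcross = 134.2500 → A = |Σcross|/2 = 67.1250 mm²
Σ(r_i+r_j)·cross = 2617.8750 → first moment M = |Σ|/6 = 436.3125
R_c = M/A = 436.3125/67.1250 = 6.5000 mm
θ = 112° = 1.954769 rad
V = θ·R_c·A = 1.954769·6.5000·67.1250 = 852.890 mm³

Volume = 852.890 mm³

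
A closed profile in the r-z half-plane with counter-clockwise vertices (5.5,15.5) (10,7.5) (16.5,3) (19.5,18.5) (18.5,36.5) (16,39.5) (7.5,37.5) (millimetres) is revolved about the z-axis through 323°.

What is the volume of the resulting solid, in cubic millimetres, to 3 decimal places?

Profile (r,z), 7 vertices: (5.5,15.5) (10,7.5) (16.5,3) (19.5,18.5) (18.5,36.5) (16,39.5) (7.5,37.5)
edge 0: (5.5,15.5)→(10,7.5)  cross = 5.5·7.5 − 10·15.5 = -113.7500; (r_i+r_j)·cross = 15.5·-113.7500 = -1763.1250
edge 1: (10,7.5)→(16.5,3)  cross = 10·3 − 16.5·7.5 = -93.7500; (r_i+r_j)·cross = 26.5·-93.7500 = -2484.3750
edge 2: (16.5,3)→(19.5,18.5)  cross = 16.5·18.5 − 19.5·3 = 246.7500; (r_i+r_j)·cross = 36·246.7500 = 8883.0000
edge 3: (19.5,18.5)→(18.5,36.5)  cross = 19.5·36.5 − 18.5·18.5 = 369.5000; (r_i+r_j)·cross = 38·369.5000 = 14041.0000
edge 4: (18.5,36.5)→(16,39.5)  cross = 18.5·39.5 − 16·36.5 = 146.7500; (r_i+r_j)·cross = 34.5·146.7500 = 5062.8750
edge 5: (16,39.5)→(7.5,37.5)  cross = 16·37.5 − 7.5·39.5 = 303.7500; (r_i+r_j)·cross = 23.5·303.7500 = 7138.1250
edge 6: (7.5,37.5)→(5.5,15.5)  cross = 7.5·15.5 − 5.5·37.5 = -90.0000; (r_i+r_j)·cross = 13·-90.0000 = -1170.0000
Σcross = 769.2500 → A = |Σcross|/2 = 384.6250 mm²
Σ(r_i+r_j)·cross = 29707.5000 → first moment M = |Σ|/6 = 4951.2500
R_c = M/A = 4951.2500/384.6250 = 12.8729 mm
θ = 323° = 5.637413 rad
V = θ·R_c·A = 5.637413·12.8729·384.6250 = 27912.244 mm³

Volume = 27912.244 mm³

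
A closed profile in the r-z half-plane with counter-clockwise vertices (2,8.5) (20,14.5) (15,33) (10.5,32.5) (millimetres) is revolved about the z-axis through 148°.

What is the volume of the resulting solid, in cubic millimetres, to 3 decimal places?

Profile (r,z), 4 vertices: (2,8.5) (20,14.5) (15,33) (10.5,32.5)
edge 0: (2,8.5)→(20,14.5)  cross = 2·14.5 − 20·8.5 = -141.0000; (r_i+r_j)·cross = 22·-141.0000 = -3102.0000
edge 1: (20,14.5)→(15,33)  cross = 20·33 − 15·14.5 = 442.5000; (r_i+r_j)·cross = 35·442.5000 = 15487.5000
edge 2: (15,33)→(10.5,32.5)  cross = 15·32.5 − 10.5·33 = 141.0000; (r_i+r_j)·cross = 25.5·141.0000 = 3595.5000
edge 3: (10.5,32.5)→(2,8.5)  cross = 10.5·8.5 − 2·32.5 = 24.2500; (r_i+r_j)·cross = 12.5·24.2500 = 303.1250
Σcross = 466.7500 → A = |Σcross|/2 = 233.3750 mm²
Σ(r_i+r_j)·cross = 16284.1250 → first moment M = |Σ|/6 = 2714.0208
R_c = M/A = 2714.0208/233.3750 = 11.6294 mm
θ = 148° = 2.583087 rad
V = θ·R_c·A = 2.583087·11.6294·233.3750 = 7010.553 mm³

Volume = 7010.553 mm³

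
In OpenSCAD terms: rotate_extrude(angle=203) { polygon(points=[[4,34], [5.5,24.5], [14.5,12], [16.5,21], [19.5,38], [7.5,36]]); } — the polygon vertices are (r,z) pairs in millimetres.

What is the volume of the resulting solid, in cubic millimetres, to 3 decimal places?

Profile (r,z), 6 vertices: (4,34) (5.5,24.5) (14.5,12) (16.5,21) (19.5,38) (7.5,36)
edge 0: (4,34)→(5.5,24.5)  cross = 4·24.5 − 5.5·34 = -89.0000; (r_i+r_j)·cross = 9.5·-89.0000 = -845.5000
edge 1: (5.5,24.5)→(14.5,12)  cross = 5.5·12 − 14.5·24.5 = -289.2500; (r_i+r_j)·cross = 20·-289.2500 = -5785.0000
edge 2: (14.5,12)→(16.5,21)  cross = 14.5·21 − 16.5·12 = 106.5000; (r_i+r_j)·cross = 31·106.5000 = 3301.5000
edge 3: (16.5,21)→(19.5,38)  cross = 16.5·38 − 19.5·21 = 217.5000; (r_i+r_j)·cross = 36·217.5000 = 7830.0000
edge 4: (19.5,38)→(7.5,36)  cross = 19.5·36 − 7.5·38 = 417.0000; (r_i+r_j)·cross = 27·417.0000 = 11259.0000
edge 5: (7.5,36)→(4,34)  cross = 7.5·34 − 4·36 = 111.0000; (r_i+r_j)·cross = 11.5·111.0000 = 1276.5000
Σcross = 473.7500 → A = |Σcross|/2 = 236.8750 mm²
Σ(r_i+r_j)·cross = 17036.5000 → first moment M = |Σ|/6 = 2839.4167
R_c = M/A = 2839.4167/236.8750 = 11.9870 mm
θ = 203° = 3.543018 rad
V = θ·R_c·A = 3.543018·11.9870·236.8750 = 10060.105 mm³

Volume = 10060.105 mm³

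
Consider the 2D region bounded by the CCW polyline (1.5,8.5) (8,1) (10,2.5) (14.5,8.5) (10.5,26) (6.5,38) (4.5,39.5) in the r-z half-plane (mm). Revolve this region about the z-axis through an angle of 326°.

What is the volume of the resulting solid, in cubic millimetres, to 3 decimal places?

Volume = 12008.859 mm³

Profile (r,z), 7 vertices: (1.5,8.5) (8,1) (10,2.5) (14.5,8.5) (10.5,26) (6.5,38) (4.5,39.5)
edge 0: (1.5,8.5)→(8,1)  cross = 1.5·1 − 8·8.5 = -66.5000; (r_i+r_j)·cross = 9.5·-66.5000 = -631.7500
edge 1: (8,1)→(10,2.5)  cross = 8·2.5 − 10·1 = 10.0000; (r_i+r_j)·cross = 18·10.0000 = 180.0000
edge 2: (10,2.5)→(14.5,8.5)  cross = 10·8.5 − 14.5·2.5 = 48.7500; (r_i+r_j)·cross = 24.5·48.7500 = 1194.3750
edge 3: (14.5,8.5)→(10.5,26)  cross = 14.5·26 − 10.5·8.5 = 287.7500; (r_i+r_j)·cross = 25·287.7500 = 7193.7500
edge 4: (10.5,26)→(6.5,38)  cross = 10.5·38 − 6.5·26 = 230.0000; (r_i+r_j)·cross = 17·230.0000 = 3910.0000
edge 5: (6.5,38)→(4.5,39.5)  cross = 6.5·39.5 − 4.5·38 = 85.7500; (r_i+r_j)·cross = 11·85.7500 = 943.2500
edge 6: (4.5,39.5)→(1.5,8.5)  cross = 4.5·8.5 − 1.5·39.5 = -21.0000; (r_i+r_j)·cross = 6·-21.0000 = -126.0000
Σcross = 574.7500 → A = |Σcross|/2 = 287.3750 mm²
Σ(r_i+r_j)·cross = 12663.6250 → first moment M = |Σ|/6 = 2110.6042
R_c = M/A = 2110.6042/287.3750 = 7.3444 mm
θ = 326° = 5.689773 rad
V = θ·R_c·A = 5.689773·7.3444·287.3750 = 12008.859 mm³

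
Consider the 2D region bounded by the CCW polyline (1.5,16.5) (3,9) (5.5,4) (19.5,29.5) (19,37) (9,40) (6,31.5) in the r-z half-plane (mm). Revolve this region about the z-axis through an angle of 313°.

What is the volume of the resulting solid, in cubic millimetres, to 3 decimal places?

Profile (r,z), 7 vertices: (1.5,16.5) (3,9) (5.5,4) (19.5,29.5) (19,37) (9,40) (6,31.5)
edge 0: (1.5,16.5)→(3,9)  cross = 1.5·9 − 3·16.5 = -36.0000; (r_i+r_j)·cross = 4.5·-36.0000 = -162.0000
edge 1: (3,9)→(5.5,4)  cross = 3·4 − 5.5·9 = -37.5000; (r_i+r_j)·cross = 8.5·-37.5000 = -318.7500
edge 2: (5.5,4)→(19.5,29.5)  cross = 5.5·29.5 − 19.5·4 = 84.2500; (r_i+r_j)·cross = 25·84.2500 = 2106.2500
edge 3: (19.5,29.5)→(19,37)  cross = 19.5·37 − 19·29.5 = 161.0000; (r_i+r_j)·cross = 38.5·161.0000 = 6198.5000
edge 4: (19,37)→(9,40)  cross = 19·40 − 9·37 = 427.0000; (r_i+r_j)·cross = 28·427.0000 = 11956.0000
edge 5: (9,40)→(6,31.5)  cross = 9·31.5 − 6·40 = 43.5000; (r_i+r_j)·cross = 15·43.5000 = 652.5000
edge 6: (6,31.5)→(1.5,16.5)  cross = 6·16.5 − 1.5·31.5 = 51.7500; (r_i+r_j)·cross = 7.5·51.7500 = 388.1250
Σcross = 694.0000 → A = |Σcross|/2 = 347.0000 mm²
Σ(r_i+r_j)·cross = 20820.6250 → first moment M = |Σ|/6 = 3470.1042
R_c = M/A = 3470.1042/347.0000 = 10.0003 mm
θ = 313° = 5.462881 rad
V = θ·R_c·A = 5.462881·10.0003·347.0000 = 18956.765 mm³

Volume = 18956.765 mm³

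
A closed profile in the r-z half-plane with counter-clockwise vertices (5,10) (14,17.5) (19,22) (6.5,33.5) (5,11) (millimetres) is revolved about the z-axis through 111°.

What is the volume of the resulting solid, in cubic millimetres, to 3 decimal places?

Profile (r,z), 5 vertices: (5,10) (14,17.5) (19,22) (6.5,33.5) (5,11)
edge 0: (5,10)→(14,17.5)  cross = 5·17.5 − 14·10 = -52.5000; (r_i+r_j)·cross = 19·-52.5000 = -997.5000
edge 1: (14,17.5)→(19,22)  cross = 14·22 − 19·17.5 = -24.5000; (r_i+r_j)·cross = 33·-24.5000 = -808.5000
edge 2: (19,22)→(6.5,33.5)  cross = 19·33.5 − 6.5·22 = 493.5000; (r_i+r_j)·cross = 25.5·493.5000 = 12584.2500
edge 3: (6.5,33.5)→(5,11)  cross = 6.5·11 − 5·33.5 = -96.0000; (r_i+r_j)·cross = 11.5·-96.0000 = -1104.0000
edge 4: (5,11)→(5,10)  cross = 5·10 − 5·11 = -5.0000; (r_i+r_j)·cross = 10·-5.0000 = -50.0000
Σcross = 315.5000 → A = |Σcross|/2 = 157.7500 mm²
Σ(r_i+r_j)·cross = 9624.2500 → first moment M = |Σ|/6 = 1604.0417
R_c = M/A = 1604.0417/157.7500 = 10.1683 mm
θ = 111° = 1.937315 rad
V = θ·R_c·A = 1.937315·10.1683·157.7500 = 3107.535 mm³

Volume = 3107.535 mm³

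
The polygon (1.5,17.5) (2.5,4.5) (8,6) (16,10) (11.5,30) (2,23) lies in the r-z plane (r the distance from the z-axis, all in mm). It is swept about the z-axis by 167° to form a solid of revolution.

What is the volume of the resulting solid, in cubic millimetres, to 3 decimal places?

Volume = 5852.474 mm³

Profile (r,z), 6 vertices: (1.5,17.5) (2.5,4.5) (8,6) (16,10) (11.5,30) (2,23)
edge 0: (1.5,17.5)→(2.5,4.5)  cross = 1.5·4.5 − 2.5·17.5 = -37.0000; (r_i+r_j)·cross = 4·-37.0000 = -148.0000
edge 1: (2.5,4.5)→(8,6)  cross = 2.5·6 − 8·4.5 = -21.0000; (r_i+r_j)·cross = 10.5·-21.0000 = -220.5000
edge 2: (8,6)→(16,10)  cross = 8·10 − 16·6 = -16.0000; (r_i+r_j)·cross = 24·-16.0000 = -384.0000
edge 3: (16,10)→(11.5,30)  cross = 16·30 − 11.5·10 = 365.0000; (r_i+r_j)·cross = 27.5·365.0000 = 10037.5000
edge 4: (11.5,30)→(2,23)  cross = 11.5·23 − 2·30 = 204.5000; (r_i+r_j)·cross = 13.5·204.5000 = 2760.7500
edge 5: (2,23)→(1.5,17.5)  cross = 2·17.5 − 1.5·23 = 0.5000; (r_i+r_j)·cross = 3.5·0.5000 = 1.7500
Σcross = 496.0000 → A = |Σcross|/2 = 248.0000 mm²
Σ(r_i+r_j)·cross = 12047.5000 → first moment M = |Σ|/6 = 2007.9167
R_c = M/A = 2007.9167/248.0000 = 8.0964 mm
θ = 167° = 2.914700 rad
V = θ·R_c·A = 2.914700·8.0964·248.0000 = 5852.474 mm³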